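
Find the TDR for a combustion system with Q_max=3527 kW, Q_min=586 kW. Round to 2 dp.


TDR = Q_max / Q_min
TDR = 3527 / 586 = 6.02


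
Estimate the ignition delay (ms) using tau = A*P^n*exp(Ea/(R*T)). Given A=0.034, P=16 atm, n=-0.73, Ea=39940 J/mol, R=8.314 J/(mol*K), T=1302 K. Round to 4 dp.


tau = A * P^n * exp(Ea/(R*T))
P^n = 16^(-0.73) = 0.13212726
Ea/(R*T) = 39940/(8.314*1302) = 3.689666
exp(Ea/(R*T)) = 40.031475
tau = 0.034 * 0.13212726 * 40.031475 = 0.1798 ms


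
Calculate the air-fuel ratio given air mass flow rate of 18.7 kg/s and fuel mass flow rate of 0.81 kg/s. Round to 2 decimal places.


AFR = m_air / m_fuel
AFR = 18.7 / 0.81 = 23.09


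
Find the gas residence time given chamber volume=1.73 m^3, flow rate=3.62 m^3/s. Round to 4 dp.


tau = V / Q_flow
tau = 1.73 / 3.62 = 0.4779 s


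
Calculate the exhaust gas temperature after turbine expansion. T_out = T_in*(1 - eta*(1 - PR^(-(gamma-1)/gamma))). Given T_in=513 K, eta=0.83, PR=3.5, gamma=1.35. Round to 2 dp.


T_out = T_in * (1 - eta * (1 - PR^(-(gamma-1)/gamma)))
Exponent = -(1.35-1)/1.35 = -0.25925926
PR^exp = 3.5^(-0.25925926) = 0.72267881
Factor = 1 - 0.83*(1 - 0.72267881) = 0.76982341
T_out = 513 * 0.76982341 = 394.92 K


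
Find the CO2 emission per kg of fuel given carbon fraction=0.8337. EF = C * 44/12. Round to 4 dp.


EF = C_frac * (M_CO2 / M_C)
EF = 0.8337 * (44/12)
EF = 0.8337 * 3.666667 = 3.0569 kg_CO2/kg_fuel


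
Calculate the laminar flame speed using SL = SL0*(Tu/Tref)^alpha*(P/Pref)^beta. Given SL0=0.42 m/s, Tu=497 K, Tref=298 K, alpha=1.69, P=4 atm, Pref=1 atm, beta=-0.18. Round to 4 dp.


SL = SL0 * (Tu/Tref)^alpha * (P/Pref)^beta
T ratio = 497/298 = 1.66778523
(T ratio)^alpha = 1.66778523^1.69 = 2.373651
(P/Pref)^beta = 4^(-0.18) = 0.779165
SL = 0.42 * 2.373651 * 0.779165 = 0.7768 m/s


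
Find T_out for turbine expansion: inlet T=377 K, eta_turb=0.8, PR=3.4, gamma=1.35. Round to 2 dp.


T_out = T_in * (1 - eta * (1 - PR^(-(gamma-1)/gamma)))
Exponent = -(1.35-1)/1.35 = -0.25925926
PR^exp = 3.4^(-0.25925926) = 0.72813041
Factor = 1 - 0.8*(1 - 0.72813041) = 0.78250433
T_out = 377 * 0.78250433 = 295.00 K


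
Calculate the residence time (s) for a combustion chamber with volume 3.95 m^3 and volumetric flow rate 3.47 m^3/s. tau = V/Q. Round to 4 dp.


tau = V / Q_flow
tau = 3.95 / 3.47 = 1.1383 s


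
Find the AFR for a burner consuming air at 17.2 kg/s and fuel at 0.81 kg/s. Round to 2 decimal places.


AFR = m_air / m_fuel
AFR = 17.2 / 0.81 = 21.23


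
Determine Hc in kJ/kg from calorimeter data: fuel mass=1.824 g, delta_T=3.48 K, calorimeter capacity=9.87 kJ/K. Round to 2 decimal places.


Hc = C_cal * delta_T / m_fuel
Q_released = 9.87 * 3.48 = 34.3476 kJ
m_fuel = 1.824 g = 1.824/1000 kg = 0.001824 kg
Hc = 34.3476 / 0.001824 = 18830.92 kJ/kg


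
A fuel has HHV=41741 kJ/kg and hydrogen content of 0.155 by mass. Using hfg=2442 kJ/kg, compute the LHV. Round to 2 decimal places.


LHV = HHV - hfg * 9 * H
Water correction = 2442 * 9 * 0.155 = 3406.590 kJ/kg
LHV = 41741 - 3406.590 = 38334.41 kJ/kg


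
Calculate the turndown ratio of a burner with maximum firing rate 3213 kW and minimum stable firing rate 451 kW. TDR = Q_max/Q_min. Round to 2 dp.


TDR = Q_max / Q_min
TDR = 3213 / 451 = 7.12


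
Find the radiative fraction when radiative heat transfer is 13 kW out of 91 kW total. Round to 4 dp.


f_rad = Q_rad / Q_total
f_rad = 13 / 91 = 0.1429


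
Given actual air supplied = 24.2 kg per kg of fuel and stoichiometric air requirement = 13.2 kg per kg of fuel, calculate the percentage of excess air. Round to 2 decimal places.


Excess air = actual - stoichiometric = 24.2 - 13.2 = 11.00 kg/kg fuel
Excess air % = (excess / stoich) * 100 = (11.00 / 13.2) * 100 = 83.33%


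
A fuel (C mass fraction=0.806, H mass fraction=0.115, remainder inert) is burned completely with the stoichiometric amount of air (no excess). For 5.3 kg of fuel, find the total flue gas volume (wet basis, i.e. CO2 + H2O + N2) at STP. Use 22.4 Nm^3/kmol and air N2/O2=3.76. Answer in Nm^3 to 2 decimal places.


Per kg fuel: CO2 = (C/12 kmol)*22.4 = (0.806/12)*22.4 = 1.50453 Nm^3
Per kg fuel: H2O = (H/2 kmol)*22.4 = (0.115/2)*22.4 = 1.28800 Nm^3
O2 needed per kg fuel = C/12 + H/4 = 0.806/12 + 0.115/4 = 0.09591667 kmol
Per kg fuel: N2 = O2*3.76*22.4 = 0.09591667*3.76*22.4 = 8.07849 Nm^3
Total per kg = 1.50453 + 1.28800 + 8.07849 = 10.87102 Nm^3
Total = 10.87102 * 5.3 = 57.62 Nm^3


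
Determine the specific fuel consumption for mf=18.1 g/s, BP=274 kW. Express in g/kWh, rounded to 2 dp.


SFC = (mf / BP) * 3600
Rate = 18.1 / 274 = 0.066058 g/(s*kW)
SFC = 0.066058 * 3600 = 237.81 g/kWh


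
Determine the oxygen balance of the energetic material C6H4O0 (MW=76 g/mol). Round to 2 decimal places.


OB = -1600 * (2C + H/2 - O) / MW
Inner = 2*6 + 4/2 - 0 = 14.00
OB = -1600 * 14.00 / 76 = -294.74%


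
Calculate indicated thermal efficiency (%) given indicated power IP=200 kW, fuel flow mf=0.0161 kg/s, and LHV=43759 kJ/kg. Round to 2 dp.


eta_ith = (IP / (mf * LHV)) * 100
Denominator = 0.0161 * 43759 = 704.5199 kW
eta_ith = (200 / 704.5199) * 100 = 28.39%


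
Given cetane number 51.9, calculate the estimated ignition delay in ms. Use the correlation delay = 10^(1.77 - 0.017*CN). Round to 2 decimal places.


delay = 10^(1.77 - 0.017*CN)
Exponent = 1.77 - 0.017*51.9 = 0.8877
delay = 10^0.8877 = 7.72 ms


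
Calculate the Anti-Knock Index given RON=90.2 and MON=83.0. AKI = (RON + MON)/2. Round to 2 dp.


AKI = (RON + MON) / 2
AKI = (90.2 + 83.0) / 2
AKI = 173.2 / 2 = 86.60


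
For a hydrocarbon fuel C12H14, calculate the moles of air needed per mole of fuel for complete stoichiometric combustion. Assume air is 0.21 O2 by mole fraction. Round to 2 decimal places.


Balanced combustion: C12H14 + 15.5 O2 -> 12 CO2 + 7 H2O
O2 needed = C + H/4 = 12 + 14/4 = 15.50 moles
Air moles = O2 / 0.21 = 15.50 / 0.21 = 73.81 moles air


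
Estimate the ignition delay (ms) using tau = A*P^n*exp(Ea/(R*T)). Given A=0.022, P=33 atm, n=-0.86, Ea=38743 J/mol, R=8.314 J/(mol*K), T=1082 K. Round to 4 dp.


tau = A * P^n * exp(Ea/(R*T))
P^n = 33^(-0.86) = 0.04943995
Ea/(R*T) = 38743/(8.314*1082) = 4.306813
exp(Ea/(R*T)) = 74.203588
tau = 0.022 * 0.04943995 * 74.203588 = 0.0807 ms


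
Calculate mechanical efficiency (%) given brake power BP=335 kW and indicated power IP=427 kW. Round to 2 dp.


eta_mech = (BP / IP) * 100
Ratio = 335 / 427 = 0.7845
eta_mech = 0.7845 * 100 = 78.45%


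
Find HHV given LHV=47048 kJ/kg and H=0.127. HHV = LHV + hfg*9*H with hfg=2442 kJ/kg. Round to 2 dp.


HHV = LHV + hfg * 9 * H
Water addition = 2442 * 9 * 0.127 = 2791.206 kJ/kg
HHV = 47048 + 2791.206 = 49839.21 kJ/kg


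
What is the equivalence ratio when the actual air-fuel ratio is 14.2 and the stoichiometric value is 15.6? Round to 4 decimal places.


phi = AFR_stoich / AFR_actual
phi = 15.6 / 14.2 = 1.0986


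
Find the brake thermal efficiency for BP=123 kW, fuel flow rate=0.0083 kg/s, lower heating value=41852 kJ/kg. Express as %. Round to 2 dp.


eta_BTE = (BP / (mf * LHV)) * 100
Denominator = 0.0083 * 41852 = 347.3716 kW
eta_BTE = (123 / 347.3716) * 100 = 35.41%


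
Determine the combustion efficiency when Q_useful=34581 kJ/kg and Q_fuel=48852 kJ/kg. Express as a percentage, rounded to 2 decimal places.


Efficiency = (Q_useful / Q_fuel) * 100
Efficiency = (34581 / 48852) * 100
Efficiency = 0.7079 * 100 = 70.79%


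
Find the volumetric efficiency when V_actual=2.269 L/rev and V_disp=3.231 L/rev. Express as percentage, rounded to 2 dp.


eta_v = (V_actual / V_disp) * 100
Ratio = 2.269 / 3.231 = 0.7023
eta_v = 0.7023 * 100 = 70.23%


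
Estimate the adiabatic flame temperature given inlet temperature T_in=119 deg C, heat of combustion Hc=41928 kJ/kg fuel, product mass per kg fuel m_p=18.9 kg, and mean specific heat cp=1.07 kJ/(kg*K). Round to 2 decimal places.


T_ad = T_in + Hc / (m_p * cp)
Denominator = 18.9 * 1.07 = 20.2230
Temperature rise = 41928 / 20.2230 = 2073.28 K
T_ad = 119 + 2073.28 = 2192.28 deg C


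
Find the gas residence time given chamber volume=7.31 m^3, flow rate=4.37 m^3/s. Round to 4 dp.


tau = V / Q_flow
tau = 7.31 / 4.37 = 1.6728 s


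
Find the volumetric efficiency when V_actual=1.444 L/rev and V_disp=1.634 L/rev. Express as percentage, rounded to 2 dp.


eta_v = (V_actual / V_disp) * 100
Ratio = 1.444 / 1.634 = 0.8837
eta_v = 0.8837 * 100 = 88.37%


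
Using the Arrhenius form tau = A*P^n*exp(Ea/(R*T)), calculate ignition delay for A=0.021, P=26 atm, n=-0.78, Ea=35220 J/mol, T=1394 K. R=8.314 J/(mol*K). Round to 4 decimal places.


tau = A * P^n * exp(Ea/(R*T))
P^n = 26^(-0.78) = 0.07876274
Ea/(R*T) = 35220/(8.314*1394) = 3.038901
exp(Ea/(R*T)) = 20.882282
tau = 0.021 * 0.07876274 * 20.882282 = 0.0345 ms


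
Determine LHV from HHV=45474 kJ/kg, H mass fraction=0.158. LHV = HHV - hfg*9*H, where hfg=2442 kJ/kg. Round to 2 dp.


LHV = HHV - hfg * 9 * H
Water correction = 2442 * 9 * 0.158 = 3472.524 kJ/kg
LHV = 45474 - 3472.524 = 42001.48 kJ/kg


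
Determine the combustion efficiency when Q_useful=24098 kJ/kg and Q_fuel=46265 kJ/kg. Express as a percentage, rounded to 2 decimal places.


Efficiency = (Q_useful / Q_fuel) * 100
Efficiency = (24098 / 46265) * 100
Efficiency = 0.5209 * 100 = 52.09%


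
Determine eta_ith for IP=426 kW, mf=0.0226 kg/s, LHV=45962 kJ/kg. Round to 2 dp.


eta_ith = (IP / (mf * LHV)) * 100
Denominator = 0.0226 * 45962 = 1038.7412 kW
eta_ith = (426 / 1038.7412) * 100 = 41.01%


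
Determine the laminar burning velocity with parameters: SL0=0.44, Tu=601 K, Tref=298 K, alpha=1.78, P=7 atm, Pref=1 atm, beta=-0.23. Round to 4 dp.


SL = SL0 * (Tu/Tref)^alpha * (P/Pref)^beta
T ratio = 601/298 = 2.01677852
(T ratio)^alpha = 2.01677852^1.78 = 3.485713
(P/Pref)^beta = 7^(-0.23) = 0.639186
SL = 0.44 * 3.485713 * 0.639186 = 0.9803 m/s


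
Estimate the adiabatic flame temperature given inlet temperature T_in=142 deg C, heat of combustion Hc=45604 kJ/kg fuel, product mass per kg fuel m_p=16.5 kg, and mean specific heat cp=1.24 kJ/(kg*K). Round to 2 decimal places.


T_ad = T_in + Hc / (m_p * cp)
Denominator = 16.5 * 1.24 = 20.4600
Temperature rise = 45604 / 20.4600 = 2228.93 K
T_ad = 142 + 2228.93 = 2370.93 deg C


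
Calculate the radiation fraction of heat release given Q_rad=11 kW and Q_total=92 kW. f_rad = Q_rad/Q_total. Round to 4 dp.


f_rad = Q_rad / Q_total
f_rad = 11 / 92 = 0.1196


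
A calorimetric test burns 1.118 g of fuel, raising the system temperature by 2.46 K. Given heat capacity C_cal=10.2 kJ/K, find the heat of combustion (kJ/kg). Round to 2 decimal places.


Hc = C_cal * delta_T / m_fuel
Q_released = 10.2 * 2.46 = 25.0920 kJ
m_fuel = 1.118 g = 1.118/1000 kg = 0.001118 kg
Hc = 25.0920 / 0.001118 = 22443.65 kJ/kg


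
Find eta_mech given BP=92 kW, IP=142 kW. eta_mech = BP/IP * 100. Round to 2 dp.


eta_mech = (BP / IP) * 100
Ratio = 92 / 142 = 0.6479
eta_mech = 0.6479 * 100 = 64.79%


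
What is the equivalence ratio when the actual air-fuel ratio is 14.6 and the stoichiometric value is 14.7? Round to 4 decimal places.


phi = AFR_stoich / AFR_actual
phi = 14.7 / 14.6 = 1.0068


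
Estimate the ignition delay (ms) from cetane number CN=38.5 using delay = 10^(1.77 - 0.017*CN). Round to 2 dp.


delay = 10^(1.77 - 0.017*CN)
Exponent = 1.77 - 0.017*38.5 = 1.1155
delay = 10^1.1155 = 13.05 ms


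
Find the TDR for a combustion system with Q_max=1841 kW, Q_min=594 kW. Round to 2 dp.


TDR = Q_max / Q_min
TDR = 1841 / 594 = 3.10


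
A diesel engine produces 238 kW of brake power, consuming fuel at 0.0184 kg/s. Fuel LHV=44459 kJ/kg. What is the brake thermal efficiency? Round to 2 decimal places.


eta_BTE = (BP / (mf * LHV)) * 100
Denominator = 0.0184 * 44459 = 818.0456 kW
eta_BTE = (238 / 818.0456) * 100 = 29.09%


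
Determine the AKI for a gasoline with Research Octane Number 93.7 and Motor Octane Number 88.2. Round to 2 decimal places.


AKI = (RON + MON) / 2
AKI = (93.7 + 88.2) / 2
AKI = 181.9 / 2 = 90.95


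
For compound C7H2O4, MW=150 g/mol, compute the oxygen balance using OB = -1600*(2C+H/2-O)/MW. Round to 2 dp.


OB = -1600 * (2C + H/2 - O) / MW
Inner = 2*7 + 2/2 - 4 = 11.00
OB = -1600 * 11.00 / 150 = -117.33%


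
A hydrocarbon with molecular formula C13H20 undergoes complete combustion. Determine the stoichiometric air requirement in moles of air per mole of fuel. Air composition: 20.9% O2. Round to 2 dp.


Balanced combustion: C13H20 + 18 O2 -> 13 CO2 + 10 H2O
O2 needed = C + H/4 = 13 + 20/4 = 18.00 moles
Air moles = O2 / 0.209 = 18.00 / 0.209 = 86.12 moles air


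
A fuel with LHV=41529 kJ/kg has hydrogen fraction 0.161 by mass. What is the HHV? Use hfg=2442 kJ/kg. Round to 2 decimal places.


HHV = LHV + hfg * 9 * H
Water addition = 2442 * 9 * 0.161 = 3538.458 kJ/kg
HHV = 41529 + 3538.458 = 45067.46 kJ/kg


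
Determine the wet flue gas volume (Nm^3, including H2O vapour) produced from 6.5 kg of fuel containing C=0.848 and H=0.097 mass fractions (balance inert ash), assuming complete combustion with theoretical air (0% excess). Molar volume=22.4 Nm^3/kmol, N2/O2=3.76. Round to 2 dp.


Per kg fuel: CO2 = (C/12 kmol)*22.4 = (0.848/12)*22.4 = 1.58293 Nm^3
Per kg fuel: H2O = (H/2 kmol)*22.4 = (0.097/2)*22.4 = 1.08640 Nm^3
O2 needed per kg fuel = C/12 + H/4 = 0.848/12 + 0.097/4 = 0.09491667 kmol
Per kg fuel: N2 = O2*3.76*22.4 = 0.09491667*3.76*22.4 = 7.99426 Nm^3
Total per kg = 1.58293 + 1.08640 + 7.99426 = 10.66359 Nm^3
Total = 10.66359 * 6.5 = 69.31 Nm^3


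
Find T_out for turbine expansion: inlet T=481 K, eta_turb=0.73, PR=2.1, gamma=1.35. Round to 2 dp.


T_out = T_in * (1 - eta * (1 - PR^(-(gamma-1)/gamma)))
Exponent = -(1.35-1)/1.35 = -0.25925926
PR^exp = 2.1^(-0.25925926) = 0.82501466
Factor = 1 - 0.73*(1 - 0.82501466) = 0.87226070
T_out = 481 * 0.87226070 = 419.56 K


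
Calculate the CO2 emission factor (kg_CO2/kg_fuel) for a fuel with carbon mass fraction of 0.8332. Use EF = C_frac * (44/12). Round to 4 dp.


EF = C_frac * (M_CO2 / M_C)
EF = 0.8332 * (44/12)
EF = 0.8332 * 3.666667 = 3.0551 kg_CO2/kg_fuel


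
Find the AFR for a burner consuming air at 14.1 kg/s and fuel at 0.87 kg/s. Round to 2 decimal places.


AFR = m_air / m_fuel
AFR = 14.1 / 0.87 = 16.21


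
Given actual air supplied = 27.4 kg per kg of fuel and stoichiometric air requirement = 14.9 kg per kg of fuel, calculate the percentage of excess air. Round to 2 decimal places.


Excess air = actual - stoichiometric = 27.4 - 14.9 = 12.50 kg/kg fuel
Excess air % = (excess / stoich) * 100 = (12.50 / 14.9) * 100 = 83.89%


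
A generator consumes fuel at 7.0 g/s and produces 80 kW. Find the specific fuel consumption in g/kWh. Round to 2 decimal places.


SFC = (mf / BP) * 3600
Rate = 7.0 / 80 = 0.087500 g/(s*kW)
SFC = 0.087500 * 3600 = 315.00 g/kWh


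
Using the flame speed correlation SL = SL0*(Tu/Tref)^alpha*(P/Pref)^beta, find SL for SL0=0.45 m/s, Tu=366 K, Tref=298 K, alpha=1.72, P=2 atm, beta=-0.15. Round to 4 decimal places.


SL = SL0 * (Tu/Tref)^alpha * (P/Pref)^beta
T ratio = 366/298 = 1.22818792
(T ratio)^alpha = 1.22818792^1.72 = 1.424084
(P/Pref)^beta = 2^(-0.15) = 0.901250
SL = 0.45 * 1.424084 * 0.901250 = 0.5776 m/s


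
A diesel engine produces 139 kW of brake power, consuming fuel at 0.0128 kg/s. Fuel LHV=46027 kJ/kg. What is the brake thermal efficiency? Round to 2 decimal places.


eta_BTE = (BP / (mf * LHV)) * 100
Denominator = 0.0128 * 46027 = 589.1456 kW
eta_BTE = (139 / 589.1456) * 100 = 23.59%


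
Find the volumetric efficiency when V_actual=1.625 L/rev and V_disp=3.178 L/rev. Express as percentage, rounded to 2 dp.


eta_v = (V_actual / V_disp) * 100
Ratio = 1.625 / 3.178 = 0.5113
eta_v = 0.5113 * 100 = 51.13%


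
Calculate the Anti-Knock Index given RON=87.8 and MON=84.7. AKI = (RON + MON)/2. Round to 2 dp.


AKI = (RON + MON) / 2
AKI = (87.8 + 84.7) / 2
AKI = 172.5 / 2 = 86.25


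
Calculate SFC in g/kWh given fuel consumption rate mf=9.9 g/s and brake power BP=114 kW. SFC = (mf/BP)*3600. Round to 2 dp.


SFC = (mf / BP) * 3600
Rate = 9.9 / 114 = 0.086842 g/(s*kW)
SFC = 0.086842 * 3600 = 312.63 g/kWh


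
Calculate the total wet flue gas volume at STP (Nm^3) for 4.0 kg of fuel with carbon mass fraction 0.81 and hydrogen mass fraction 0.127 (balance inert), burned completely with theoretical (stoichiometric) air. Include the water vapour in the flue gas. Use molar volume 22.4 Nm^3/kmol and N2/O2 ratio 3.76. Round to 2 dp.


Per kg fuel: CO2 = (C/12 kmol)*22.4 = (0.81/12)*22.4 = 1.51200 Nm^3
Per kg fuel: H2O = (H/2 kmol)*22.4 = (0.127/2)*22.4 = 1.42240 Nm^3
O2 needed per kg fuel = C/12 + H/4 = 0.81/12 + 0.127/4 = 0.09925000 kmol
Per kg fuel: N2 = O2*3.76*22.4 = 0.09925000*3.76*22.4 = 8.35923 Nm^3
Total per kg = 1.51200 + 1.42240 + 8.35923 = 11.29363 Nm^3
Total = 11.29363 * 4.0 = 45.17 Nm^3


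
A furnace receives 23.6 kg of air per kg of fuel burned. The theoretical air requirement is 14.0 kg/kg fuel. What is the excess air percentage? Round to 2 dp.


Excess air = actual - stoichiometric = 23.6 - 14.0 = 9.60 kg/kg fuel
Excess air % = (excess / stoich) * 100 = (9.60 / 14.0) * 100 = 68.57%


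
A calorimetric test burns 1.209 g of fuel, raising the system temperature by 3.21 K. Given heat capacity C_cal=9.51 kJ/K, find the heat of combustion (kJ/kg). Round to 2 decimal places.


Hc = C_cal * delta_T / m_fuel
Q_released = 9.51 * 3.21 = 30.5271 kJ
m_fuel = 1.209 g = 1.209/1000 kg = 0.001209 kg
Hc = 30.5271 / 0.001209 = 25249.88 kJ/kg


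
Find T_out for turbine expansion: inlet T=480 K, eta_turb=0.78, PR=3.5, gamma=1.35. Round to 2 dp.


T_out = T_in * (1 - eta * (1 - PR^(-(gamma-1)/gamma)))
Exponent = -(1.35-1)/1.35 = -0.25925926
PR^exp = 3.5^(-0.25925926) = 0.72267881
Factor = 1 - 0.78*(1 - 0.72267881) = 0.78368947
T_out = 480 * 0.78368947 = 376.17 K


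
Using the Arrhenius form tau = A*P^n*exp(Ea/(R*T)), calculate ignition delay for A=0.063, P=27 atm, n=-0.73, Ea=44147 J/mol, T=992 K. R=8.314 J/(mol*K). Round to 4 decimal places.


tau = A * P^n * exp(Ea/(R*T))
P^n = 27^(-0.73) = 0.09017880
Ea/(R*T) = 44147/(8.314*992) = 5.352781
exp(Ea/(R*T)) = 211.194890
tau = 0.063 * 0.09017880 * 211.194890 = 1.1999 ms


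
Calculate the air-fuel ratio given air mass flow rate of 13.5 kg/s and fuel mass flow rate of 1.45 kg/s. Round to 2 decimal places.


AFR = m_air / m_fuel
AFR = 13.5 / 1.45 = 9.31


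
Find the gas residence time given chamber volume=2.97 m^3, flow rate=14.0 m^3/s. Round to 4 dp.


tau = V / Q_flow
tau = 2.97 / 14.0 = 0.2121 s


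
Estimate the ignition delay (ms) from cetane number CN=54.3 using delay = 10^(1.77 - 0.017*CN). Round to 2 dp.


delay = 10^(1.77 - 0.017*CN)
Exponent = 1.77 - 0.017*54.3 = 0.8469
delay = 10^0.8469 = 7.03 ms


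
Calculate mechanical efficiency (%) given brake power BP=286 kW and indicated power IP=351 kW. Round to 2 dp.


eta_mech = (BP / IP) * 100
Ratio = 286 / 351 = 0.8148
eta_mech = 0.8148 * 100 = 81.48%


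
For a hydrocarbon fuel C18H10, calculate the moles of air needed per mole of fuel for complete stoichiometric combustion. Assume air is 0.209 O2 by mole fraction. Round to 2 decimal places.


Balanced combustion: C18H10 + 20.5 O2 -> 18 CO2 + 5 H2O
O2 needed = C + H/4 = 18 + 10/4 = 20.50 moles
Air moles = O2 / 0.209 = 20.50 / 0.209 = 98.09 moles air


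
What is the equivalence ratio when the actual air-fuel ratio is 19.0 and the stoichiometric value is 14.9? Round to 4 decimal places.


phi = AFR_stoich / AFR_actual
phi = 14.9 / 19.0 = 0.7842


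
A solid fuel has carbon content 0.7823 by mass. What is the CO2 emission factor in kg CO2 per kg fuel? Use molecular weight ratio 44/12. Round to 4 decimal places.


EF = C_frac * (M_CO2 / M_C)
EF = 0.7823 * (44/12)
EF = 0.7823 * 3.666667 = 2.8684 kg_CO2/kg_fuel


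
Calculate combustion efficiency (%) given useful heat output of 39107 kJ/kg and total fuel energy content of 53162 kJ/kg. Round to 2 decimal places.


Efficiency = (Q_useful / Q_fuel) * 100
Efficiency = (39107 / 53162) * 100
Efficiency = 0.7356 * 100 = 73.56%


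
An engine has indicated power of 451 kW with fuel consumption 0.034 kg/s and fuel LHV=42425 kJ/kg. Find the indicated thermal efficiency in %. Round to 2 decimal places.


eta_ith = (IP / (mf * LHV)) * 100
Denominator = 0.034 * 42425 = 1442.4500 kW
eta_ith = (451 / 1442.4500) * 100 = 31.27%


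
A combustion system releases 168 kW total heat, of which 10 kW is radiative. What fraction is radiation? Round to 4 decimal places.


f_rad = Q_rad / Q_total
f_rad = 10 / 168 = 0.0595


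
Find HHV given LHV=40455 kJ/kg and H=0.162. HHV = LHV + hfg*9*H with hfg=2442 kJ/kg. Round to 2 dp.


HHV = LHV + hfg * 9 * H
Water addition = 2442 * 9 * 0.162 = 3560.436 kJ/kg
HHV = 40455 + 3560.436 = 44015.44 kJ/kg


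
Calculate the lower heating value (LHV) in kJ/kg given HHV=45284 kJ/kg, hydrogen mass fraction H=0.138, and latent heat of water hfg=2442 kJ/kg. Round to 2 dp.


LHV = HHV - hfg * 9 * H
Water correction = 2442 * 9 * 0.138 = 3032.964 kJ/kg
LHV = 45284 - 3032.964 = 42251.04 kJ/kg


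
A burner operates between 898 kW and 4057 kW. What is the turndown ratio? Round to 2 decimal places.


TDR = Q_max / Q_min
TDR = 4057 / 898 = 4.52


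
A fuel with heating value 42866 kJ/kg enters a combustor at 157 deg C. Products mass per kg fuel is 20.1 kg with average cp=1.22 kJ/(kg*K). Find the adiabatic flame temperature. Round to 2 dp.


T_ad = T_in + Hc / (m_p * cp)
Denominator = 20.1 * 1.22 = 24.5220
Temperature rise = 42866 / 24.5220 = 1748.06 K
T_ad = 157 + 1748.06 = 1905.06 deg C


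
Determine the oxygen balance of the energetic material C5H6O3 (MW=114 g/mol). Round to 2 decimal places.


OB = -1600 * (2C + H/2 - O) / MW
Inner = 2*5 + 6/2 - 3 = 10.00
OB = -1600 * 10.00 / 114 = -140.35%


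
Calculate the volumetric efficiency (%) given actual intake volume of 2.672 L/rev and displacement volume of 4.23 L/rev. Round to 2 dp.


eta_v = (V_actual / V_disp) * 100
Ratio = 2.672 / 4.23 = 0.6317
eta_v = 0.6317 * 100 = 63.17%


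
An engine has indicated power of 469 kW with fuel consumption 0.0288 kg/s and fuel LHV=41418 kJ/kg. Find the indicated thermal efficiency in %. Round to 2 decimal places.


eta_ith = (IP / (mf * LHV)) * 100
Denominator = 0.0288 * 41418 = 1192.8384 kW
eta_ith = (469 / 1192.8384) * 100 = 39.32%


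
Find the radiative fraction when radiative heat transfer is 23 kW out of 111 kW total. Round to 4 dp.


f_rad = Q_rad / Q_total
f_rad = 23 / 111 = 0.2072


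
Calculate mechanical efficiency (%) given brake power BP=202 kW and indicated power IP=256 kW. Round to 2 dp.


eta_mech = (BP / IP) * 100
Ratio = 202 / 256 = 0.7891
eta_mech = 0.7891 * 100 = 78.91%


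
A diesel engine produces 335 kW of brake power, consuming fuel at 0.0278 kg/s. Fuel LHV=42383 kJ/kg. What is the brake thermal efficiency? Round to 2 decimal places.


eta_BTE = (BP / (mf * LHV)) * 100
Denominator = 0.0278 * 42383 = 1178.2474 kW
eta_BTE = (335 / 1178.2474) * 100 = 28.43%


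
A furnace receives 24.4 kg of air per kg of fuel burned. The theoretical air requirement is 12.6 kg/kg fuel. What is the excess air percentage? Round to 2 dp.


Excess air = actual - stoichiometric = 24.4 - 12.6 = 11.80 kg/kg fuel
Excess air % = (excess / stoich) * 100 = (11.80 / 12.6) * 100 = 93.65%


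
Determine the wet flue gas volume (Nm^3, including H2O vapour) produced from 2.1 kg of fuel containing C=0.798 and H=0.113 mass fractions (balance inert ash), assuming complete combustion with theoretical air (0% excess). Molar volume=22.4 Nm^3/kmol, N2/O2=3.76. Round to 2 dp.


Per kg fuel: CO2 = (C/12 kmol)*22.4 = (0.798/12)*22.4 = 1.48960 Nm^3
Per kg fuel: H2O = (H/2 kmol)*22.4 = (0.113/2)*22.4 = 1.26560 Nm^3
O2 needed per kg fuel = C/12 + H/4 = 0.798/12 + 0.113/4 = 0.09475000 kmol
Per kg fuel: N2 = O2*3.76*22.4 = 0.09475000*3.76*22.4 = 7.98022 Nm^3
Total per kg = 1.48960 + 1.26560 + 7.98022 = 10.73542 Nm^3
Total = 10.73542 * 2.1 = 22.54 Nm^3


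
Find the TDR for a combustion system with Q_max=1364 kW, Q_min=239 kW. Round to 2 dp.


TDR = Q_max / Q_min
TDR = 1364 / 239 = 5.71


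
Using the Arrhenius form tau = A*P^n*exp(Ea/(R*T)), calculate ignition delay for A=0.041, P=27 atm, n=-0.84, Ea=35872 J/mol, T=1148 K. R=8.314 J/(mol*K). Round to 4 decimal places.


tau = A * P^n * exp(Ea/(R*T))
P^n = 27^(-0.84) = 0.06275588
Ea/(R*T) = 35872/(8.314*1148) = 3.758406
exp(Ea/(R*T)) = 42.880017
tau = 0.041 * 0.06275588 * 42.880017 = 0.1103 ms


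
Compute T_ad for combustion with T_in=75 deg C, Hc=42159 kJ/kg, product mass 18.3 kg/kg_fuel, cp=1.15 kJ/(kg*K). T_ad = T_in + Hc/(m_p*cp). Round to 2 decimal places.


T_ad = T_in + Hc / (m_p * cp)
Denominator = 18.3 * 1.15 = 21.0450
Temperature rise = 42159 / 21.0450 = 2003.28 K
T_ad = 75 + 2003.28 = 2078.28 deg C


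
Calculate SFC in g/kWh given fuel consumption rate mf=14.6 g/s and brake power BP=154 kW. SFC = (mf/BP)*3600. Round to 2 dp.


SFC = (mf / BP) * 3600
Rate = 14.6 / 154 = 0.094805 g/(s*kW)
SFC = 0.094805 * 3600 = 341.30 g/kWh


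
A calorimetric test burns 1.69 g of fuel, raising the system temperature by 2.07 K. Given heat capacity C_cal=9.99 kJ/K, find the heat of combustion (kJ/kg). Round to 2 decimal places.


Hc = C_cal * delta_T / m_fuel
Q_released = 9.99 * 2.07 = 20.6793 kJ
m_fuel = 1.69 g = 1.69/1000 kg = 0.001690 kg
Hc = 20.6793 / 0.001690 = 12236.27 kJ/kg


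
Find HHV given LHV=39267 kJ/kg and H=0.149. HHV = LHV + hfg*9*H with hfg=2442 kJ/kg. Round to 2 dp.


HHV = LHV + hfg * 9 * H
Water addition = 2442 * 9 * 0.149 = 3274.722 kJ/kg
HHV = 39267 + 3274.722 = 42541.72 kJ/kg


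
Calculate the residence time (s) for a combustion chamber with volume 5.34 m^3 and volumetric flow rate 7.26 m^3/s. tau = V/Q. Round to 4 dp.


tau = V / Q_flow
tau = 5.34 / 7.26 = 0.7355 s


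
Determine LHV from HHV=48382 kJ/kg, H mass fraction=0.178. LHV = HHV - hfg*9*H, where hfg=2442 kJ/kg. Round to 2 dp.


LHV = HHV - hfg * 9 * H
Water correction = 2442 * 9 * 0.178 = 3912.084 kJ/kg
LHV = 48382 - 3912.084 = 44469.92 kJ/kg


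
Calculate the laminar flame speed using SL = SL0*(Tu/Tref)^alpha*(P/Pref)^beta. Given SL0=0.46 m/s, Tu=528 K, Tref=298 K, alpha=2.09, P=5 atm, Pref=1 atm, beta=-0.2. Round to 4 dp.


SL = SL0 * (Tu/Tref)^alpha * (P/Pref)^beta
T ratio = 528/298 = 1.77181208
(T ratio)^alpha = 1.77181208^2.09 = 3.305163
(P/Pref)^beta = 5^(-0.2) = 0.724780
SL = 0.46 * 3.305163 * 0.724780 = 1.1019 m/s


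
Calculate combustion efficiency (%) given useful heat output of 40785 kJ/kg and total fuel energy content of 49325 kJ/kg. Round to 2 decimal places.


Efficiency = (Q_useful / Q_fuel) * 100
Efficiency = (40785 / 49325) * 100
Efficiency = 0.8269 * 100 = 82.69%


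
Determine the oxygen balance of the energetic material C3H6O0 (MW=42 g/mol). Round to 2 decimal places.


OB = -1600 * (2C + H/2 - O) / MW
Inner = 2*3 + 6/2 - 0 = 9.00
OB = -1600 * 9.00 / 42 = -342.86%


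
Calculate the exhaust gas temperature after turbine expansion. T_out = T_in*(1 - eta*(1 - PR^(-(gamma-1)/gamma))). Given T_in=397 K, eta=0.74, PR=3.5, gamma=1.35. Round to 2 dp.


T_out = T_in * (1 - eta * (1 - PR^(-(gamma-1)/gamma)))
Exponent = -(1.35-1)/1.35 = -0.25925926
PR^exp = 3.5^(-0.25925926) = 0.72267881
Factor = 1 - 0.74*(1 - 0.72267881) = 0.79478232
T_out = 397 * 0.79478232 = 315.53 K


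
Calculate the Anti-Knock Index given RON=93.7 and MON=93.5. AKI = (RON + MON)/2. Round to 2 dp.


AKI = (RON + MON) / 2
AKI = (93.7 + 93.5) / 2
AKI = 187.2 / 2 = 93.60


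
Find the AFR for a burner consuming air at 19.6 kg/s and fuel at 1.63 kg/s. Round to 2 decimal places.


AFR = m_air / m_fuel
AFR = 19.6 / 1.63 = 12.02


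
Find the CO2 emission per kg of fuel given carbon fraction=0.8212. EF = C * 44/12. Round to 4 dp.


EF = C_frac * (M_CO2 / M_C)
EF = 0.8212 * (44/12)
EF = 0.8212 * 3.666667 = 3.0111 kg_CO2/kg_fuel


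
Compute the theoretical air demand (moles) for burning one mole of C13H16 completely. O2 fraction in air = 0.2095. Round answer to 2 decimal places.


Balanced combustion: C13H16 + 17 O2 -> 13 CO2 + 8 H2O
O2 needed = C + H/4 = 13 + 16/4 = 17.00 moles
Air moles = O2 / 0.2095 = 17.00 / 0.2095 = 81.15 moles air


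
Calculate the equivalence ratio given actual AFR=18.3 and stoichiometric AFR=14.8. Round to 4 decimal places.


phi = AFR_stoich / AFR_actual
phi = 14.8 / 18.3 = 0.8087


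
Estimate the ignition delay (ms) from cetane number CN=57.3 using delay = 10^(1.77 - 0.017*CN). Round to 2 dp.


delay = 10^(1.77 - 0.017*CN)
Exponent = 1.77 - 0.017*57.3 = 0.7959
delay = 10^0.7959 = 6.25 ms


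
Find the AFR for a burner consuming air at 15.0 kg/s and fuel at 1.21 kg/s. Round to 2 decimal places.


AFR = m_air / m_fuel
AFR = 15.0 / 1.21 = 12.40


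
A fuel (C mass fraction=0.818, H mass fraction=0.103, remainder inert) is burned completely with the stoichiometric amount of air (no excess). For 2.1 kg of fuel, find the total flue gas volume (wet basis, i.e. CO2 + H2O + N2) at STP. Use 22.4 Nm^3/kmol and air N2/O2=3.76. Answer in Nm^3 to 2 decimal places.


Per kg fuel: CO2 = (C/12 kmol)*22.4 = (0.818/12)*22.4 = 1.52693 Nm^3
Per kg fuel: H2O = (H/2 kmol)*22.4 = (0.103/2)*22.4 = 1.15360 Nm^3
O2 needed per kg fuel = C/12 + H/4 = 0.818/12 + 0.103/4 = 0.09391667 kmol
Per kg fuel: N2 = O2*3.76*22.4 = 0.09391667*3.76*22.4 = 7.91004 Nm^3
Total per kg = 1.52693 + 1.15360 + 7.91004 = 10.59057 Nm^3
Total = 10.59057 * 2.1 = 22.24 Nm^3


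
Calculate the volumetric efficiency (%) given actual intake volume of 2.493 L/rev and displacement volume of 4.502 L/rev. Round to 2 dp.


eta_v = (V_actual / V_disp) * 100
Ratio = 2.493 / 4.502 = 0.5538
eta_v = 0.5538 * 100 = 55.38%


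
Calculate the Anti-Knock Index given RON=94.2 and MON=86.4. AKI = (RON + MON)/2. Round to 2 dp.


AKI = (RON + MON) / 2
AKI = (94.2 + 86.4) / 2
AKI = 180.6 / 2 = 90.30


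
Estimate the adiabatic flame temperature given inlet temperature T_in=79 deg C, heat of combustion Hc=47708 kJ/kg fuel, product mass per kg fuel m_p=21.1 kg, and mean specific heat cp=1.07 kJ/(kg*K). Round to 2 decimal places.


T_ad = T_in + Hc / (m_p * cp)
Denominator = 21.1 * 1.07 = 22.5770
Temperature rise = 47708 / 22.5770 = 2113.12 K
T_ad = 79 + 2113.12 = 2192.12 deg C


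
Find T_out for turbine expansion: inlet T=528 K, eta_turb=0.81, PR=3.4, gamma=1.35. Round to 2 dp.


T_out = T_in * (1 - eta * (1 - PR^(-(gamma-1)/gamma)))
Exponent = -(1.35-1)/1.35 = -0.25925926
PR^exp = 3.4^(-0.25925926) = 0.72813041
Factor = 1 - 0.81*(1 - 0.72813041) = 0.77978563
T_out = 528 * 0.77978563 = 411.73 K


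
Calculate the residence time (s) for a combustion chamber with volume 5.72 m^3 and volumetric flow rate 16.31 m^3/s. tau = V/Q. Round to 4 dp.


tau = V / Q_flow
tau = 5.72 / 16.31 = 0.3507 s


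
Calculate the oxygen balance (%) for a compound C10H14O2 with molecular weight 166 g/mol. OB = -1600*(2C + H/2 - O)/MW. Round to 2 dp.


OB = -1600 * (2C + H/2 - O) / MW
Inner = 2*10 + 14/2 - 2 = 25.00
OB = -1600 * 25.00 / 166 = -240.96%


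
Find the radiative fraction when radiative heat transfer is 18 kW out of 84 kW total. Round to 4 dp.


f_rad = Q_rad / Q_total
f_rad = 18 / 84 = 0.2143


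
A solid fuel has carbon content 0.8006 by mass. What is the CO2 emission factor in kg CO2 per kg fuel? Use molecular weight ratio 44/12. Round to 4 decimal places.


EF = C_frac * (M_CO2 / M_C)
EF = 0.8006 * (44/12)
EF = 0.8006 * 3.666667 = 2.9355 kg_CO2/kg_fuel


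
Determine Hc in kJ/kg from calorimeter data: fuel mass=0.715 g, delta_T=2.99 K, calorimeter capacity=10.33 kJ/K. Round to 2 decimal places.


Hc = C_cal * delta_T / m_fuel
Q_released = 10.33 * 2.99 = 30.8867 kJ
m_fuel = 0.715 g = 0.715/1000 kg = 0.000715 kg
Hc = 30.8867 / 0.000715 = 43198.18 kJ/kg


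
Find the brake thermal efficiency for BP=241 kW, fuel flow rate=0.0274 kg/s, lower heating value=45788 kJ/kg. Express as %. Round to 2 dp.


eta_BTE = (BP / (mf * LHV)) * 100
Denominator = 0.0274 * 45788 = 1254.5912 kW
eta_BTE = (241 / 1254.5912) * 100 = 19.21%


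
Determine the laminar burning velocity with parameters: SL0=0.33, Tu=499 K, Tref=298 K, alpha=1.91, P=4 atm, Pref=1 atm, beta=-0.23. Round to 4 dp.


SL = SL0 * (Tu/Tref)^alpha * (P/Pref)^beta
T ratio = 499/298 = 1.67449664
(T ratio)^alpha = 1.67449664^1.91 = 2.676819
(P/Pref)^beta = 4^(-0.23) = 0.726986
SL = 0.33 * 2.676819 * 0.726986 = 0.6422 m/s


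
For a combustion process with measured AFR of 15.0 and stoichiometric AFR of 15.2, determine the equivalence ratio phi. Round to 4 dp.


phi = AFR_stoich / AFR_actual
phi = 15.2 / 15.0 = 1.0133


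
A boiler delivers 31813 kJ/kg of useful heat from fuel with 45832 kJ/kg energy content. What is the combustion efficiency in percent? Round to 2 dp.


Efficiency = (Q_useful / Q_fuel) * 100
Efficiency = (31813 / 45832) * 100
Efficiency = 0.6941 * 100 = 69.41%


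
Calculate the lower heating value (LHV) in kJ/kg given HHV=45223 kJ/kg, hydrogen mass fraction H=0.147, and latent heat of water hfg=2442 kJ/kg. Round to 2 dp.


LHV = HHV - hfg * 9 * H
Water correction = 2442 * 9 * 0.147 = 3230.766 kJ/kg
LHV = 45223 - 3230.766 = 41992.23 kJ/kg


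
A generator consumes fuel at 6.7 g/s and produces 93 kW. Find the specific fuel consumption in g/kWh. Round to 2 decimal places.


SFC = (mf / BP) * 3600
Rate = 6.7 / 93 = 0.072043 g/(s*kW)
SFC = 0.072043 * 3600 = 259.35 g/kWh


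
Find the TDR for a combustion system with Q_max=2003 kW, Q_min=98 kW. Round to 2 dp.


TDR = Q_max / Q_min
TDR = 2003 / 98 = 20.44


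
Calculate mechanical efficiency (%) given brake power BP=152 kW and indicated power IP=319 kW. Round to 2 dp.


eta_mech = (BP / IP) * 100
Ratio = 152 / 319 = 0.4765
eta_mech = 0.4765 * 100 = 47.65%


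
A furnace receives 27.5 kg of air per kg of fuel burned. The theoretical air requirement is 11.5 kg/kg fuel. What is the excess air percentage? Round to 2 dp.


Excess air = actual - stoichiometric = 27.5 - 11.5 = 16.00 kg/kg fuel
Excess air % = (excess / stoich) * 100 = (16.00 / 11.5) * 100 = 139.13%


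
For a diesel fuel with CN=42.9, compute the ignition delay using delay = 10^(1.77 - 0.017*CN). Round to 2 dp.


delay = 10^(1.77 - 0.017*CN)
Exponent = 1.77 - 0.017*42.9 = 1.0407
delay = 10^1.0407 = 10.98 ms


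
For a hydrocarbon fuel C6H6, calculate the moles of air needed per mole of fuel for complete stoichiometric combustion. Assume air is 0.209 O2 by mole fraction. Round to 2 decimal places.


Balanced combustion: C6H6 + 7.5 O2 -> 6 CO2 + 3 H2O
O2 needed = C + H/4 = 6 + 6/4 = 7.50 moles
Air moles = O2 / 0.209 = 7.50 / 0.209 = 35.89 moles air


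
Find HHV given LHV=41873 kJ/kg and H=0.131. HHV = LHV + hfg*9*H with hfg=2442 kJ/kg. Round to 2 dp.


HHV = LHV + hfg * 9 * H
Water addition = 2442 * 9 * 0.131 = 2879.118 kJ/kg
HHV = 41873 + 2879.118 = 44752.12 kJ/kg


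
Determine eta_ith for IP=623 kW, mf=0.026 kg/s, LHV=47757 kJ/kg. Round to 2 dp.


eta_ith = (IP / (mf * LHV)) * 100
Denominator = 0.026 * 47757 = 1241.6820 kW
eta_ith = (623 / 1241.6820) * 100 = 50.17%


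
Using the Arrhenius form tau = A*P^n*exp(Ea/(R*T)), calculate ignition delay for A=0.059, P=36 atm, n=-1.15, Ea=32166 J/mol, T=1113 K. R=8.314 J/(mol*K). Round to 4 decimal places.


tau = A * P^n * exp(Ea/(R*T))
P^n = 36^(-1.15) = 0.01622752
Ea/(R*T) = 32166/(8.314*1113) = 3.476097
exp(Ea/(R*T)) = 32.333275
tau = 0.059 * 0.01622752 * 32.333275 = 0.0310 ms


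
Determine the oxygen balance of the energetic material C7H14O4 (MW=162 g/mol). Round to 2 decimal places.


OB = -1600 * (2C + H/2 - O) / MW
Inner = 2*7 + 14/2 - 4 = 17.00
OB = -1600 * 17.00 / 162 = -167.90%


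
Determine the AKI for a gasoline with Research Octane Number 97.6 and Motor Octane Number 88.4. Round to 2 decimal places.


AKI = (RON + MON) / 2
AKI = (97.6 + 88.4) / 2
AKI = 186.0 / 2 = 93.00


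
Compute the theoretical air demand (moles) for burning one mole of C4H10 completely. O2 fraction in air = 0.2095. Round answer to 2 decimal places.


Balanced combustion: C4H10 + 6.5 O2 -> 4 CO2 + 5 H2O
O2 needed = C + H/4 = 4 + 10/4 = 6.50 moles
Air moles = O2 / 0.2095 = 6.50 / 0.2095 = 31.03 moles air


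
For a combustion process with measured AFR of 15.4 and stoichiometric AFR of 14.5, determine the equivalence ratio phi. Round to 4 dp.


phi = AFR_stoich / AFR_actual
phi = 14.5 / 15.4 = 0.9416


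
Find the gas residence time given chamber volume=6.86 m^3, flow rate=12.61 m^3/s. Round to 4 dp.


tau = V / Q_flow
tau = 6.86 / 12.61 = 0.5440 s


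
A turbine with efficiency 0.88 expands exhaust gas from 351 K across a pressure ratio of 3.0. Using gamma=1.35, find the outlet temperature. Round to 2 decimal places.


T_out = T_in * (1 - eta * (1 - PR^(-(gamma-1)/gamma)))
Exponent = -(1.35-1)/1.35 = -0.25925926
PR^exp = 3.0^(-0.25925926) = 0.75214556
Factor = 1 - 0.88*(1 - 0.75214556) = 0.78188809
T_out = 351 * 0.78188809 = 274.44 K


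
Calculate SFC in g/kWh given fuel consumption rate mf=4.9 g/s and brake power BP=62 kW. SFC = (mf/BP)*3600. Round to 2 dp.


SFC = (mf / BP) * 3600
Rate = 4.9 / 62 = 0.079032 g/(s*kW)
SFC = 0.079032 * 3600 = 284.52 g/kWh


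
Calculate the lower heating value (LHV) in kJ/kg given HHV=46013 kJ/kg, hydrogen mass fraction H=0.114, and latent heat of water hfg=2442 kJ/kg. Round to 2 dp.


LHV = HHV - hfg * 9 * H
Water correction = 2442 * 9 * 0.114 = 2505.492 kJ/kg
LHV = 46013 - 2505.492 = 43507.51 kJ/kg


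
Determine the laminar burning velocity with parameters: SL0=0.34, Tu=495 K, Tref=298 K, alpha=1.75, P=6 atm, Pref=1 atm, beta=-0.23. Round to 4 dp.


SL = SL0 * (Tu/Tref)^alpha * (P/Pref)^beta
T ratio = 495/298 = 1.66107383
(T ratio)^alpha = 1.66107383^1.75 = 2.430416
(P/Pref)^beta = 6^(-0.23) = 0.662255
SL = 0.34 * 2.430416 * 0.662255 = 0.5472 m/s


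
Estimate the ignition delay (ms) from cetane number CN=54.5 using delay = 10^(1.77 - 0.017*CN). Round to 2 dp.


delay = 10^(1.77 - 0.017*CN)
Exponent = 1.77 - 0.017*54.5 = 0.8435
delay = 10^0.8435 = 6.97 ms


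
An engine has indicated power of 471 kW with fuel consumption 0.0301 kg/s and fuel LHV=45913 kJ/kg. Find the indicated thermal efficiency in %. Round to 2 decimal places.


eta_ith = (IP / (mf * LHV)) * 100
Denominator = 0.0301 * 45913 = 1381.9813 kW
eta_ith = (471 / 1381.9813) * 100 = 34.08%


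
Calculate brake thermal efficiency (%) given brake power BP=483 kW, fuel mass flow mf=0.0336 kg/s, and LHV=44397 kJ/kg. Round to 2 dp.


eta_BTE = (BP / (mf * LHV)) * 100
Denominator = 0.0336 * 44397 = 1491.7392 kW
eta_BTE = (483 / 1491.7392) * 100 = 32.38%


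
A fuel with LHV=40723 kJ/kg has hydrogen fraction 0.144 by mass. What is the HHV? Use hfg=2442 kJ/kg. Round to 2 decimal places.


HHV = LHV + hfg * 9 * H
Water addition = 2442 * 9 * 0.144 = 3164.832 kJ/kg
HHV = 40723 + 3164.832 = 43887.83 kJ/kg


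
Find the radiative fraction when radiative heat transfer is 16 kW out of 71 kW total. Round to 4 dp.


f_rad = Q_rad / Q_total
f_rad = 16 / 71 = 0.2254


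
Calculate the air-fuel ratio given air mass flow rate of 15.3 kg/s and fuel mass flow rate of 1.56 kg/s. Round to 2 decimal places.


AFR = m_air / m_fuel
AFR = 15.3 / 1.56 = 9.81


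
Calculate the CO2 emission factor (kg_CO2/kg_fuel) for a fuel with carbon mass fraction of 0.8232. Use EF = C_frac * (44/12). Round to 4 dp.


EF = C_frac * (M_CO2 / M_C)
EF = 0.8232 * (44/12)
EF = 0.8232 * 3.666667 = 3.0184 kg_CO2/kg_fuel


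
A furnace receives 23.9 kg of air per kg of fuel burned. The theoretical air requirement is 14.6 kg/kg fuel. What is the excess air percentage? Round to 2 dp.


Excess air = actual - stoichiometric = 23.9 - 14.6 = 9.30 kg/kg fuel
Excess air % = (excess / stoich) * 100 = (9.30 / 14.6) * 100 = 63.70%
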